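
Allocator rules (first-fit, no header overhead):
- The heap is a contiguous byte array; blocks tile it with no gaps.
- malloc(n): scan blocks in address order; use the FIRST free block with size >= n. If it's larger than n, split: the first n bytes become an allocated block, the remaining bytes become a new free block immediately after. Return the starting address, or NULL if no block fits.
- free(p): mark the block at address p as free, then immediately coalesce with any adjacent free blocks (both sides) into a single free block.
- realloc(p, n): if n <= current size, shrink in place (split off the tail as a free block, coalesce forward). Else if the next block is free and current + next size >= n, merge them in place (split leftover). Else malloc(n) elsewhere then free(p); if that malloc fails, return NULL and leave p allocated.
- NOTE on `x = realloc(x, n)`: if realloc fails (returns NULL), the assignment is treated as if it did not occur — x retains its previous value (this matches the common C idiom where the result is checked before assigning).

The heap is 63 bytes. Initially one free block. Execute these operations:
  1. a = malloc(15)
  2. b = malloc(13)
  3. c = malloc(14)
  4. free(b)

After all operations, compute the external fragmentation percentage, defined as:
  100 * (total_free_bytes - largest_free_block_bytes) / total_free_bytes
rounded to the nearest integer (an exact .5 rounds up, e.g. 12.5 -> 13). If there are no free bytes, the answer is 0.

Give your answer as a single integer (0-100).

Op 1: a = malloc(15) -> a = 0; heap: [0-14 ALLOC][15-62 FREE]
Op 2: b = malloc(13) -> b = 15; heap: [0-14 ALLOC][15-27 ALLOC][28-62 FREE]
Op 3: c = malloc(14) -> c = 28; heap: [0-14 ALLOC][15-27 ALLOC][28-41 ALLOC][42-62 FREE]
Op 4: free(b) -> (freed b); heap: [0-14 ALLOC][15-27 FREE][28-41 ALLOC][42-62 FREE]
Free blocks: [13 21] total_free=34 largest=21 -> 100*(34-21)/34 = 1300/34 ≈ 38.235 -> rounds to 38

Answer: 38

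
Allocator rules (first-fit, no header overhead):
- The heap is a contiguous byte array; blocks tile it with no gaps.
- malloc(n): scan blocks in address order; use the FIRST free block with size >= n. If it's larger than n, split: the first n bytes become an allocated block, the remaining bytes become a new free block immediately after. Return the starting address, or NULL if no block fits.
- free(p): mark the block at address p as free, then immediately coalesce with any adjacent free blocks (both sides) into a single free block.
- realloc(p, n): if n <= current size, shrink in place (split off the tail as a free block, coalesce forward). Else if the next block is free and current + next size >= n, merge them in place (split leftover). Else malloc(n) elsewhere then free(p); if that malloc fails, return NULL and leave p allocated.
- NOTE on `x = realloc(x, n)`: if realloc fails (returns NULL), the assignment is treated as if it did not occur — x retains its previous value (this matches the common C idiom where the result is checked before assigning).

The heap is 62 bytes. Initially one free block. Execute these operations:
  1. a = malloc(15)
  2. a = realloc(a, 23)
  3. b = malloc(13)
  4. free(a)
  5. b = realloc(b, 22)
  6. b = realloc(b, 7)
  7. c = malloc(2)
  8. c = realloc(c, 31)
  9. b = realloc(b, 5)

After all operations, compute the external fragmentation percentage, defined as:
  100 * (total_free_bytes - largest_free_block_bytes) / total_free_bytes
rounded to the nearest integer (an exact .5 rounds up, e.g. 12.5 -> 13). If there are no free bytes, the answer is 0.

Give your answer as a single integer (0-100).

Answer: 12

Derivation:
Op 1: a = malloc(15) -> a = 0; heap: [0-14 ALLOC][15-61 FREE]
Op 2: a = realloc(a, 23) -> a = 0; heap: [0-22 ALLOC][23-61 FREE]
Op 3: b = malloc(13) -> b = 23; heap: [0-22 ALLOC][23-35 ALLOC][36-61 FREE]
Op 4: free(a) -> (freed a); heap: [0-22 FREE][23-35 ALLOC][36-61 FREE]
Op 5: b = realloc(b, 22) -> b = 23; heap: [0-22 FREE][23-44 ALLOC][45-61 FREE]
Op 6: b = realloc(b, 7) -> b = 23; heap: [0-22 FREE][23-29 ALLOC][30-61 FREE]
Op 7: c = malloc(2) -> c = 0; heap: [0-1 ALLOC][2-22 FREE][23-29 ALLOC][30-61 FREE]
Op 8: c = realloc(c, 31) -> c = 30; heap: [0-22 FREE][23-29 ALLOC][30-60 ALLOC][61-61 FREE]
Op 9: b = realloc(b, 5) -> b = 23; heap: [0-22 FREE][23-27 ALLOC][28-29 FREE][30-60 ALLOC][61-61 FREE]
Free blocks: [23 2 1] total_free=26 largest=23 -> 100*(26-23)/26 = 300/26 ≈ 11.538 -> rounds to 12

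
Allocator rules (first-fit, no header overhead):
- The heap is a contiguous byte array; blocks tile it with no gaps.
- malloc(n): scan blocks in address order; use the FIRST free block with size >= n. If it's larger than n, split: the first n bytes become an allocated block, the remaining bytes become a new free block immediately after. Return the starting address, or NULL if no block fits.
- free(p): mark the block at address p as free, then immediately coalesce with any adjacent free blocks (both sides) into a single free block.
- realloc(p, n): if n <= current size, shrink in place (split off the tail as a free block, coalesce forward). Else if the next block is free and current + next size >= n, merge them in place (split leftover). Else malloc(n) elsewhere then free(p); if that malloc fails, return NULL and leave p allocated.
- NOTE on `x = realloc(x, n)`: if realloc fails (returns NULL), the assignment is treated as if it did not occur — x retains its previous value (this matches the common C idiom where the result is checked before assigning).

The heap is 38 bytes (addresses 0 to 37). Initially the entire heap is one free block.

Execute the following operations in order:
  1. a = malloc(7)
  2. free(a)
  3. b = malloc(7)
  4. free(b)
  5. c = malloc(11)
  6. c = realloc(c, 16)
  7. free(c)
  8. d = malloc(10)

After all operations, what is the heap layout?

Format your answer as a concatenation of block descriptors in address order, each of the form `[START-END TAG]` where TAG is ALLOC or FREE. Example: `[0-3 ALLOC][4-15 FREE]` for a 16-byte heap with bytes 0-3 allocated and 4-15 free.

Answer: [0-9 ALLOC][10-37 FREE]

Derivation:
Op 1: a = malloc(7) -> a = 0; heap: [0-6 ALLOC][7-37 FREE]
Op 2: free(a) -> (freed a); heap: [0-37 FREE]
Op 3: b = malloc(7) -> b = 0; heap: [0-6 ALLOC][7-37 FREE]
Op 4: free(b) -> (freed b); heap: [0-37 FREE]
Op 5: c = malloc(11) -> c = 0; heap: [0-10 ALLOC][11-37 FREE]
Op 6: c = realloc(c, 16) -> c = 0; heap: [0-15 ALLOC][16-37 FREE]
Op 7: free(c) -> (freed c); heap: [0-37 FREE]
Op 8: d = malloc(10) -> d = 0; heap: [0-9 ALLOC][10-37 FREE]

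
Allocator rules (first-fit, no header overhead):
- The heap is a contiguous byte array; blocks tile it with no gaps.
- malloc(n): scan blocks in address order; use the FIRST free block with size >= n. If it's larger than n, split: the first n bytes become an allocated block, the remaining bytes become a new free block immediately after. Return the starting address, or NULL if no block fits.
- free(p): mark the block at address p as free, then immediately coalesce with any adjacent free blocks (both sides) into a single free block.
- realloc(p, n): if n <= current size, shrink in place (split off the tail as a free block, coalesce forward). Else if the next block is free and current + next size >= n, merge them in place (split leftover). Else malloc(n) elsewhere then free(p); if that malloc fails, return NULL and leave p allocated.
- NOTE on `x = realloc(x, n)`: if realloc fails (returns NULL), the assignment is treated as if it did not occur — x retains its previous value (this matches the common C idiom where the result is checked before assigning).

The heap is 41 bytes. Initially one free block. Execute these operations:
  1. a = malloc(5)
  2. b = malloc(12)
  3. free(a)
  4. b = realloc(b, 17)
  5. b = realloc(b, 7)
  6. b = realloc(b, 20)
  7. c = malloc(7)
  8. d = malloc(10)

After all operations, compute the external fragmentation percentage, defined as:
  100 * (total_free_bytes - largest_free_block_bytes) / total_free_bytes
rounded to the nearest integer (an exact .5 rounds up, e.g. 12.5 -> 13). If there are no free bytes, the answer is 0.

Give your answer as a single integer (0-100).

Op 1: a = malloc(5) -> a = 0; heap: [0-4 ALLOC][5-40 FREE]
Op 2: b = malloc(12) -> b = 5; heap: [0-4 ALLOC][5-16 ALLOC][17-40 FREE]
Op 3: free(a) -> (freed a); heap: [0-4 FREE][5-16 ALLOC][17-40 FREE]
Op 4: b = realloc(b, 17) -> b = 5; heap: [0-4 FREE][5-21 ALLOC][22-40 FREE]
Op 5: b = realloc(b, 7) -> b = 5; heap: [0-4 FREE][5-11 ALLOC][12-40 FREE]
Op 6: b = realloc(b, 20) -> b = 5; heap: [0-4 FREE][5-24 ALLOC][25-40 FREE]
Op 7: c = malloc(7) -> c = 25; heap: [0-4 FREE][5-24 ALLOC][25-31 ALLOC][32-40 FREE]
Op 8: d = malloc(10) -> d = NULL; heap: [0-4 FREE][5-24 ALLOC][25-31 ALLOC][32-40 FREE]
Free blocks: [5 9] total_free=14 largest=9 -> 100*(14-9)/14 = 500/14 ≈ 35.714 -> rounds to 36

Answer: 36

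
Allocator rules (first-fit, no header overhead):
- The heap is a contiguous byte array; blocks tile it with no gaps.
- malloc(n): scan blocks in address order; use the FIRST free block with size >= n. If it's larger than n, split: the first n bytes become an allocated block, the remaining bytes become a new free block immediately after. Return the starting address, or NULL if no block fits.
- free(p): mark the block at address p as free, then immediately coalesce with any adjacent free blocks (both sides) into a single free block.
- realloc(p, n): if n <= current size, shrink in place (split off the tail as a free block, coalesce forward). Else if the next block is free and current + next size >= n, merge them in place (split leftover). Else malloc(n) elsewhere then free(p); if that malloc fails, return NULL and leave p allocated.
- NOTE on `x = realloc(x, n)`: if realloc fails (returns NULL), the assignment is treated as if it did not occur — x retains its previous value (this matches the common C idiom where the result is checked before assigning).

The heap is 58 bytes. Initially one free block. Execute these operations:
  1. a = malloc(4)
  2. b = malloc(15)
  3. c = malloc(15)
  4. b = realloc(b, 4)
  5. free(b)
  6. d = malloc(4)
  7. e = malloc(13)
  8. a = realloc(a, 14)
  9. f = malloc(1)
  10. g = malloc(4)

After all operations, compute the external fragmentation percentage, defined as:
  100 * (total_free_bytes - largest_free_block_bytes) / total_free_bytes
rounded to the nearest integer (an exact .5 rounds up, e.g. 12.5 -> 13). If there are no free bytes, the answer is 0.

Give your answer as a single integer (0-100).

Answer: 35

Derivation:
Op 1: a = malloc(4) -> a = 0; heap: [0-3 ALLOC][4-57 FREE]
Op 2: b = malloc(15) -> b = 4; heap: [0-3 ALLOC][4-18 ALLOC][19-57 FREE]
Op 3: c = malloc(15) -> c = 19; heap: [0-3 ALLOC][4-18 ALLOC][19-33 ALLOC][34-57 FREE]
Op 4: b = realloc(b, 4) -> b = 4; heap: [0-3 ALLOC][4-7 ALLOC][8-18 FREE][19-33 ALLOC][34-57 FREE]
Op 5: free(b) -> (freed b); heap: [0-3 ALLOC][4-18 FREE][19-33 ALLOC][34-57 FREE]
Op 6: d = malloc(4) -> d = 4; heap: [0-3 ALLOC][4-7 ALLOC][8-18 FREE][19-33 ALLOC][34-57 FREE]
Op 7: e = malloc(13) -> e = 34; heap: [0-3 ALLOC][4-7 ALLOC][8-18 FREE][19-33 ALLOC][34-46 ALLOC][47-57 FREE]
Op 8: a = realloc(a, 14) -> NULL (a unchanged); heap: [0-3 ALLOC][4-7 ALLOC][8-18 FREE][19-33 ALLOC][34-46 ALLOC][47-57 FREE]
Op 9: f = malloc(1) -> f = 8; heap: [0-3 ALLOC][4-7 ALLOC][8-8 ALLOC][9-18 FREE][19-33 ALLOC][34-46 ALLOC][47-57 FREE]
Op 10: g = malloc(4) -> g = 9; heap: [0-3 ALLOC][4-7 ALLOC][8-8 ALLOC][9-12 ALLOC][13-18 FREE][19-33 ALLOC][34-46 ALLOC][47-57 FREE]
Free blocks: [6 11] total_free=17 largest=11 -> 100*(17-11)/17 = 600/17 ≈ 35.294 -> rounds to 35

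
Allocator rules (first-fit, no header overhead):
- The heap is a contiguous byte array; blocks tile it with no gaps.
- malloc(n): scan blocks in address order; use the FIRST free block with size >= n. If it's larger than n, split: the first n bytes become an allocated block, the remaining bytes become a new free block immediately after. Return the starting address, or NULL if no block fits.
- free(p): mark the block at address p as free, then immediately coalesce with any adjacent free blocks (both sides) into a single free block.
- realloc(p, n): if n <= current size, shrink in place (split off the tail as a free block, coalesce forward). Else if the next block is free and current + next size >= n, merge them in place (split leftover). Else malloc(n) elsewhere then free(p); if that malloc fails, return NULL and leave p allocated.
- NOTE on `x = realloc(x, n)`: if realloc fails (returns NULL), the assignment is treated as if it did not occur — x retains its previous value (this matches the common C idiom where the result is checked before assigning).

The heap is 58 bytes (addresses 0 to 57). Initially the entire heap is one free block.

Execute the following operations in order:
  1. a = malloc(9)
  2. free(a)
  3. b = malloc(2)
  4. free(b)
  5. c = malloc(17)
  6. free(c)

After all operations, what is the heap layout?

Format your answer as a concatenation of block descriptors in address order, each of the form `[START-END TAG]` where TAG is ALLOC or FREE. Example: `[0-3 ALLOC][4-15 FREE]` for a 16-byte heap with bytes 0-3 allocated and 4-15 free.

Op 1: a = malloc(9) -> a = 0; heap: [0-8 ALLOC][9-57 FREE]
Op 2: free(a) -> (freed a); heap: [0-57 FREE]
Op 3: b = malloc(2) -> b = 0; heap: [0-1 ALLOC][2-57 FREE]
Op 4: free(b) -> (freed b); heap: [0-57 FREE]
Op 5: c = malloc(17) -> c = 0; heap: [0-16 ALLOC][17-57 FREE]
Op 6: free(c) -> (freed c); heap: [0-57 FREE]

Answer: [0-57 FREE]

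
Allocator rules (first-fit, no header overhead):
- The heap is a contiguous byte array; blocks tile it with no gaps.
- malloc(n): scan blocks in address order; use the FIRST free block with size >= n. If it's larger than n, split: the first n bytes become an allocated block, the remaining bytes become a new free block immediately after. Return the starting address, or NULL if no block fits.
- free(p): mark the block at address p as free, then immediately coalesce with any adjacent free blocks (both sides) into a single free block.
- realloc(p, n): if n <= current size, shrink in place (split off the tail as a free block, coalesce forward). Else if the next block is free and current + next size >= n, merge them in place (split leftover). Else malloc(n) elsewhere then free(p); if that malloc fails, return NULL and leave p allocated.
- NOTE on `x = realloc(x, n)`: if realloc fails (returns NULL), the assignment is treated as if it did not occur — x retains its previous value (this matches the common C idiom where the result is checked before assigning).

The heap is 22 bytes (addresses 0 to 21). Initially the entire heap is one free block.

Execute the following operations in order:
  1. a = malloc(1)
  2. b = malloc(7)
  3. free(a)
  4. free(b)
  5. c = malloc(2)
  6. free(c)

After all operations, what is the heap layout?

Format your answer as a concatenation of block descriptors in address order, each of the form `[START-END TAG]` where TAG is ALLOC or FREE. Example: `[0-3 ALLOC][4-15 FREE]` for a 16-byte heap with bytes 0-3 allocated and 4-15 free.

Op 1: a = malloc(1) -> a = 0; heap: [0-0 ALLOC][1-21 FREE]
Op 2: b = malloc(7) -> b = 1; heap: [0-0 ALLOC][1-7 ALLOC][8-21 FREE]
Op 3: free(a) -> (freed a); heap: [0-0 FREE][1-7 ALLOC][8-21 FREE]
Op 4: free(b) -> (freed b); heap: [0-21 FREE]
Op 5: c = malloc(2) -> c = 0; heap: [0-1 ALLOC][2-21 FREE]
Op 6: free(c) -> (freed c); heap: [0-21 FREE]

Answer: [0-21 FREE]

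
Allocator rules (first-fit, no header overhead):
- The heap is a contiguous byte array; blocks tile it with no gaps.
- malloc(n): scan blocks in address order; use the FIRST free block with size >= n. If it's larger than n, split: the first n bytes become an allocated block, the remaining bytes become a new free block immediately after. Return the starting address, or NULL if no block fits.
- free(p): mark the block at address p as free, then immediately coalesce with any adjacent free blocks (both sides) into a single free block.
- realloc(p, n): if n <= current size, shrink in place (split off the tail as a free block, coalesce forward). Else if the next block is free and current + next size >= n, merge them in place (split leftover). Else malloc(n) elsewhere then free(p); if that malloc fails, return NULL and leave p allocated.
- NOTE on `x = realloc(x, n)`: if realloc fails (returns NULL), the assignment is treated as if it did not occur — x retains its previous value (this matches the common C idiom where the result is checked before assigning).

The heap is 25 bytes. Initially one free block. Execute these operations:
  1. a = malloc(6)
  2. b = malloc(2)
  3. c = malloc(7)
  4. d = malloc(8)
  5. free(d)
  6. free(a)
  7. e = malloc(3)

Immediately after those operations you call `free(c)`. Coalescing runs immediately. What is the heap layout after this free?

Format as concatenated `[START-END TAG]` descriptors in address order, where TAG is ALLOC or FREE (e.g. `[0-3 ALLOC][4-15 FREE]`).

Answer: [0-2 ALLOC][3-5 FREE][6-7 ALLOC][8-24 FREE]

Derivation:
Op 1: a = malloc(6) -> a = 0; heap: [0-5 ALLOC][6-24 FREE]
Op 2: b = malloc(2) -> b = 6; heap: [0-5 ALLOC][6-7 ALLOC][8-24 FREE]
Op 3: c = malloc(7) -> c = 8; heap: [0-5 ALLOC][6-7 ALLOC][8-14 ALLOC][15-24 FREE]
Op 4: d = malloc(8) -> d = 15; heap: [0-5 ALLOC][6-7 ALLOC][8-14 ALLOC][15-22 ALLOC][23-24 FREE]
Op 5: free(d) -> (freed d); heap: [0-5 ALLOC][6-7 ALLOC][8-14 ALLOC][15-24 FREE]
Op 6: free(a) -> (freed a); heap: [0-5 FREE][6-7 ALLOC][8-14 ALLOC][15-24 FREE]
Op 7: e = malloc(3) -> e = 0; heap: [0-2 ALLOC][3-5 FREE][6-7 ALLOC][8-14 ALLOC][15-24 FREE]
free(c): c = 8 -> block [8-14 ALLOC]; mark free, coalesce with adjacent free neighbors -> [0-2 ALLOC][3-5 FREE][6-7 ALLOC][8-24 FREE]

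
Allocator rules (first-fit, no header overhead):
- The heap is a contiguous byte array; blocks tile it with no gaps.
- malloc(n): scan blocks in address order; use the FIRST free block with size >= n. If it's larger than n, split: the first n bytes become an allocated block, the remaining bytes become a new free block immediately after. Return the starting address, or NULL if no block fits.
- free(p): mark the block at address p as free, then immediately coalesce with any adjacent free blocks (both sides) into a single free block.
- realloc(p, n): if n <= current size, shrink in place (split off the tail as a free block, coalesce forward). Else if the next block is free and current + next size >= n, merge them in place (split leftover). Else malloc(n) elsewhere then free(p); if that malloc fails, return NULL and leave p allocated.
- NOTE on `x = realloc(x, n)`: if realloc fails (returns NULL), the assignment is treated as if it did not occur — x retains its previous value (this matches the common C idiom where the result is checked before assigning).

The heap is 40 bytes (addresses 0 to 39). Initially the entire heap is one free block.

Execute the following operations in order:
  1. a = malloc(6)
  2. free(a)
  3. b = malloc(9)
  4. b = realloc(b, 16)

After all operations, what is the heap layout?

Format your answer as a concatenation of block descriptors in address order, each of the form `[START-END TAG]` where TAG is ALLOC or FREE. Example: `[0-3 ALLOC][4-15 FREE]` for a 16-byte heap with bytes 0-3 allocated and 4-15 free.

Op 1: a = malloc(6) -> a = 0; heap: [0-5 ALLOC][6-39 FREE]
Op 2: free(a) -> (freed a); heap: [0-39 FREE]
Op 3: b = malloc(9) -> b = 0; heap: [0-8 ALLOC][9-39 FREE]
Op 4: b = realloc(b, 16) -> b = 0; heap: [0-15 ALLOC][16-39 FREE]

Answer: [0-15 ALLOC][16-39 FREE]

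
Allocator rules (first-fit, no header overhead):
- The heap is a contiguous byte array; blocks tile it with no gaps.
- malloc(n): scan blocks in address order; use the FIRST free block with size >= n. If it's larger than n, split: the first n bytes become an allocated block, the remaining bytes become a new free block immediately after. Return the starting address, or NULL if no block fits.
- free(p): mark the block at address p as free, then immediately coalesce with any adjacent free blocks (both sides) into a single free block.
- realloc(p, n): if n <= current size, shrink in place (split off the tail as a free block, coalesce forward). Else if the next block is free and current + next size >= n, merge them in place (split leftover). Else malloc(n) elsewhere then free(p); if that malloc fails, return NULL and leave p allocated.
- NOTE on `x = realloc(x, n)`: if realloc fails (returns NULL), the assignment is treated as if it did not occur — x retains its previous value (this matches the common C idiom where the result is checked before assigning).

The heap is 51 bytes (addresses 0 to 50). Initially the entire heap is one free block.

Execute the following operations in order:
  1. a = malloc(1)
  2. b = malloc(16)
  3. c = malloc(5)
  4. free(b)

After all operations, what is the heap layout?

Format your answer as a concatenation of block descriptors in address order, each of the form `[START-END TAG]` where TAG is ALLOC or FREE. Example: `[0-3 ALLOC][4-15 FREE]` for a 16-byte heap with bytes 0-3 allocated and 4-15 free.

Op 1: a = malloc(1) -> a = 0; heap: [0-0 ALLOC][1-50 FREE]
Op 2: b = malloc(16) -> b = 1; heap: [0-0 ALLOC][1-16 ALLOC][17-50 FREE]
Op 3: c = malloc(5) -> c = 17; heap: [0-0 ALLOC][1-16 ALLOC][17-21 ALLOC][22-50 FREE]
Op 4: free(b) -> (freed b); heap: [0-0 ALLOC][1-16 FREE][17-21 ALLOC][22-50 FREE]

Answer: [0-0 ALLOC][1-16 FREE][17-21 ALLOC][22-50 FREE]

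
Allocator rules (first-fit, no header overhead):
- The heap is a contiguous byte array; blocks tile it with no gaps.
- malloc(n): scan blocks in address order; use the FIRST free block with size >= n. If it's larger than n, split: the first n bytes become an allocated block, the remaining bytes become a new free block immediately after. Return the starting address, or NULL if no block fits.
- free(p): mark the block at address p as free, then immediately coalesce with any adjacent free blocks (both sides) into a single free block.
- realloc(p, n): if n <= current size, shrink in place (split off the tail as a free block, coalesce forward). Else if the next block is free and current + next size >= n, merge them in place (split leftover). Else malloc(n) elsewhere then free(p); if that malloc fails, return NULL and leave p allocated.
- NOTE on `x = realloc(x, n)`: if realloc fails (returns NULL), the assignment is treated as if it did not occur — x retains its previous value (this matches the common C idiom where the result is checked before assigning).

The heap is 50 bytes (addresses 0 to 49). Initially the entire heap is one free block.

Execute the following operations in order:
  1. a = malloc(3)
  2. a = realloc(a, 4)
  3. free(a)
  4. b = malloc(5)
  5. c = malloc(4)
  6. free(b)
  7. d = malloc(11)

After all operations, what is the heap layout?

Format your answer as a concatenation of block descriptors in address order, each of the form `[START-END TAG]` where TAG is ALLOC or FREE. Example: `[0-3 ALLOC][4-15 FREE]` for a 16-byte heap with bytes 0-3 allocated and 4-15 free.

Op 1: a = malloc(3) -> a = 0; heap: [0-2 ALLOC][3-49 FREE]
Op 2: a = realloc(a, 4) -> a = 0; heap: [0-3 ALLOC][4-49 FREE]
Op 3: free(a) -> (freed a); heap: [0-49 FREE]
Op 4: b = malloc(5) -> b = 0; heap: [0-4 ALLOC][5-49 FREE]
Op 5: c = malloc(4) -> c = 5; heap: [0-4 ALLOC][5-8 ALLOC][9-49 FREE]
Op 6: free(b) -> (freed b); heap: [0-4 FREE][5-8 ALLOC][9-49 FREE]
Op 7: d = malloc(11) -> d = 9; heap: [0-4 FREE][5-8 ALLOC][9-19 ALLOC][20-49 FREE]

Answer: [0-4 FREE][5-8 ALLOC][9-19 ALLOC][20-49 FREE]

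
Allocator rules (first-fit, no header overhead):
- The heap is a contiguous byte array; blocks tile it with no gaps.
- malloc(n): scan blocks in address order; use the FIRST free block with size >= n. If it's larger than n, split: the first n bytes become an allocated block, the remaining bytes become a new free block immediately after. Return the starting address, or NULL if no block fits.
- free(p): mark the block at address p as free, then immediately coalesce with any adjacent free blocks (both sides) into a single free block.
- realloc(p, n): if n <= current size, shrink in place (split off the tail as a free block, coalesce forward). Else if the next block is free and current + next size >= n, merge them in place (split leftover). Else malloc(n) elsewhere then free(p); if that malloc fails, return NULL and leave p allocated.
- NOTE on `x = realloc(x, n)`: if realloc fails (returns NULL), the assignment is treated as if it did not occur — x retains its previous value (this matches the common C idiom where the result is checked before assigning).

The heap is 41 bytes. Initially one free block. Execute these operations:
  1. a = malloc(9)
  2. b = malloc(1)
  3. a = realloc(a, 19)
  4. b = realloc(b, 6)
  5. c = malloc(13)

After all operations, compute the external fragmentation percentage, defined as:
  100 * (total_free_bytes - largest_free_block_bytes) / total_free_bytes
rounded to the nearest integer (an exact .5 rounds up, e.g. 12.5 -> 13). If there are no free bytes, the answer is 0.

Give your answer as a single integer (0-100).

Answer: 25

Derivation:
Op 1: a = malloc(9) -> a = 0; heap: [0-8 ALLOC][9-40 FREE]
Op 2: b = malloc(1) -> b = 9; heap: [0-8 ALLOC][9-9 ALLOC][10-40 FREE]
Op 3: a = realloc(a, 19) -> a = 10; heap: [0-8 FREE][9-9 ALLOC][10-28 ALLOC][29-40 FREE]
Op 4: b = realloc(b, 6) -> b = 0; heap: [0-5 ALLOC][6-9 FREE][10-28 ALLOC][29-40 FREE]
Op 5: c = malloc(13) -> c = NULL; heap: [0-5 ALLOC][6-9 FREE][10-28 ALLOC][29-40 FREE]
Free blocks: [4 12] total_free=16 largest=12 -> 100*(16-12)/16 = 400/16 = 25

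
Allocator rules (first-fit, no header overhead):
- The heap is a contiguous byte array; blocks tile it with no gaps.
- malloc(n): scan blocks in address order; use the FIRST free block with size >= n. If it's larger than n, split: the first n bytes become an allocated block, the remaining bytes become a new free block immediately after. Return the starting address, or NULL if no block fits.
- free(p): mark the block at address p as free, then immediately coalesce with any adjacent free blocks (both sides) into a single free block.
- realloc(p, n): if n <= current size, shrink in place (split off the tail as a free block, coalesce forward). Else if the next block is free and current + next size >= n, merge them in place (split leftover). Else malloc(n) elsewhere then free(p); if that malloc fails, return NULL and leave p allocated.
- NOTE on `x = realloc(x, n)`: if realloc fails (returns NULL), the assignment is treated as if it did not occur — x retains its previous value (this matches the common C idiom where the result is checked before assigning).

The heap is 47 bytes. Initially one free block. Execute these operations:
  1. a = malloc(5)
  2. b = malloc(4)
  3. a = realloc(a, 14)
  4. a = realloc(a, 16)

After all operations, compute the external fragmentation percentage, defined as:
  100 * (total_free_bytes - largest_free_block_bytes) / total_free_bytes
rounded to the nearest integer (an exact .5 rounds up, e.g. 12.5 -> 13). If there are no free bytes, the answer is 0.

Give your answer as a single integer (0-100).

Op 1: a = malloc(5) -> a = 0; heap: [0-4 ALLOC][5-46 FREE]
Op 2: b = malloc(4) -> b = 5; heap: [0-4 ALLOC][5-8 ALLOC][9-46 FREE]
Op 3: a = realloc(a, 14) -> a = 9; heap: [0-4 FREE][5-8 ALLOC][9-22 ALLOC][23-46 FREE]
Op 4: a = realloc(a, 16) -> a = 9; heap: [0-4 FREE][5-8 ALLOC][9-24 ALLOC][25-46 FREE]
Free blocks: [5 22] total_free=27 largest=22 -> 100*(27-22)/27 = 500/27 ≈ 18.519 -> rounds to 19

Answer: 19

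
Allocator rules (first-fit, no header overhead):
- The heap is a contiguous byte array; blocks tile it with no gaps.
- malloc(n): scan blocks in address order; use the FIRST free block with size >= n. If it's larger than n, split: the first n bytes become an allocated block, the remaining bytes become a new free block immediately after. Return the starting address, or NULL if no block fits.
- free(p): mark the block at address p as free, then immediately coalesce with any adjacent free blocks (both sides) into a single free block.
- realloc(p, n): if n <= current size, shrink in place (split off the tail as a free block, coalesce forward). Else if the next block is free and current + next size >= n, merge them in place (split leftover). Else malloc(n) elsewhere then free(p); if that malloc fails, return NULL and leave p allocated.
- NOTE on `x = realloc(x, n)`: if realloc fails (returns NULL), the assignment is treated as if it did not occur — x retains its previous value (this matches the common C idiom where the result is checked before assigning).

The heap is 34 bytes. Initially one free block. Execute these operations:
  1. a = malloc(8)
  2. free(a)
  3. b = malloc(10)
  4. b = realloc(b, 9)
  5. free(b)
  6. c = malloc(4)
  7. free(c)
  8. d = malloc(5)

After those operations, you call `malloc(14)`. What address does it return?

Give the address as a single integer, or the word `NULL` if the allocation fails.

Answer: 5

Derivation:
Op 1: a = malloc(8) -> a = 0; heap: [0-7 ALLOC][8-33 FREE]
Op 2: free(a) -> (freed a); heap: [0-33 FREE]
Op 3: b = malloc(10) -> b = 0; heap: [0-9 ALLOC][10-33 FREE]
Op 4: b = realloc(b, 9) -> b = 0; heap: [0-8 ALLOC][9-33 FREE]
Op 5: free(b) -> (freed b); heap: [0-33 FREE]
Op 6: c = malloc(4) -> c = 0; heap: [0-3 ALLOC][4-33 FREE]
Op 7: free(c) -> (freed c); heap: [0-33 FREE]
Op 8: d = malloc(5) -> d = 0; heap: [0-4 ALLOC][5-33 FREE]
malloc(14): first-fit scan over [0-4 ALLOC][5-33 FREE] -> 5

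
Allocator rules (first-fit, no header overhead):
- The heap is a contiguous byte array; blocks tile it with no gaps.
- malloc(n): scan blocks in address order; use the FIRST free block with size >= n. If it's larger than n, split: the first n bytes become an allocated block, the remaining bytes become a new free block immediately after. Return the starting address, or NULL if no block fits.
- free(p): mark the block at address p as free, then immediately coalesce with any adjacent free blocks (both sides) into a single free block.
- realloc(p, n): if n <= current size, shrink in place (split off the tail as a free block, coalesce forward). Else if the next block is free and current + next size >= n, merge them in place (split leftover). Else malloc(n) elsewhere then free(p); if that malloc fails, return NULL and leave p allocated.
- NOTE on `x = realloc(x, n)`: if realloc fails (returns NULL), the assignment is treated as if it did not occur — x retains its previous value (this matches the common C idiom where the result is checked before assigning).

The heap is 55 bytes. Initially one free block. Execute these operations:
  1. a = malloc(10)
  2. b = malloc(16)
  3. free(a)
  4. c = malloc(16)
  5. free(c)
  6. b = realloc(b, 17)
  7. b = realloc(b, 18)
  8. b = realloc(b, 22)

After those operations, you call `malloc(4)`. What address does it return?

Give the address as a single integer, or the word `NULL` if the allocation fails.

Op 1: a = malloc(10) -> a = 0; heap: [0-9 ALLOC][10-54 FREE]
Op 2: b = malloc(16) -> b = 10; heap: [0-9 ALLOC][10-25 ALLOC][26-54 FREE]
Op 3: free(a) -> (freed a); heap: [0-9 FREE][10-25 ALLOC][26-54 FREE]
Op 4: c = malloc(16) -> c = 26; heap: [0-9 FREE][10-25 ALLOC][26-41 ALLOC][42-54 FREE]
Op 5: free(c) -> (freed c); heap: [0-9 FREE][10-25 ALLOC][26-54 FREE]
Op 6: b = realloc(b, 17) -> b = 10; heap: [0-9 FREE][10-26 ALLOC][27-54 FREE]
Op 7: b = realloc(b, 18) -> b = 10; heap: [0-9 FREE][10-27 ALLOC][28-54 FREE]
Op 8: b = realloc(b, 22) -> b = 10; heap: [0-9 FREE][10-31 ALLOC][32-54 FREE]
malloc(4): first-fit scan over [0-9 FREE][10-31 ALLOC][32-54 FREE] -> 0

Answer: 0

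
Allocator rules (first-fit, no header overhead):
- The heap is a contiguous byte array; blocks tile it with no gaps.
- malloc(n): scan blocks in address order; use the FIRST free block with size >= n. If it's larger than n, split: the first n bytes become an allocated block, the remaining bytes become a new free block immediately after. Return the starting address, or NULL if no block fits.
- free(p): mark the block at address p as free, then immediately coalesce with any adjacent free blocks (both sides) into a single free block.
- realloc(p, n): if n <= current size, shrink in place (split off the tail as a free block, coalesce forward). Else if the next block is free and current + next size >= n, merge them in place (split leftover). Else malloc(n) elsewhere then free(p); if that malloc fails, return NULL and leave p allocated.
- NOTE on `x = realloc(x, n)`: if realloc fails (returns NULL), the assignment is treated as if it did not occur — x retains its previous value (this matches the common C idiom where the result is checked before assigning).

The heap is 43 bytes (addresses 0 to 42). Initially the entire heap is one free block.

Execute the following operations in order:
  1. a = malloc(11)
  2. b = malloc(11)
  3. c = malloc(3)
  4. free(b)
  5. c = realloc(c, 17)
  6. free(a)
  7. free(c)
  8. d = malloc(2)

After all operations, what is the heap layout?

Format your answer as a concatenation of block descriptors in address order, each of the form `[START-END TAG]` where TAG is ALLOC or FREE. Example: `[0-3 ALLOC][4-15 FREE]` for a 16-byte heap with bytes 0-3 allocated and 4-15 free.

Answer: [0-1 ALLOC][2-42 FREE]

Derivation:
Op 1: a = malloc(11) -> a = 0; heap: [0-10 ALLOC][11-42 FREE]
Op 2: b = malloc(11) -> b = 11; heap: [0-10 ALLOC][11-21 ALLOC][22-42 FREE]
Op 3: c = malloc(3) -> c = 22; heap: [0-10 ALLOC][11-21 ALLOC][22-24 ALLOC][25-42 FREE]
Op 4: free(b) -> (freed b); heap: [0-10 ALLOC][11-21 FREE][22-24 ALLOC][25-42 FREE]
Op 5: c = realloc(c, 17) -> c = 22; heap: [0-10 ALLOC][11-21 FREE][22-38 ALLOC][39-42 FREE]
Op 6: free(a) -> (freed a); heap: [0-21 FREE][22-38 ALLOC][39-42 FREE]
Op 7: free(c) -> (freed c); heap: [0-42 FREE]
Op 8: d = malloc(2) -> d = 0; heap: [0-1 ALLOC][2-42 FREE]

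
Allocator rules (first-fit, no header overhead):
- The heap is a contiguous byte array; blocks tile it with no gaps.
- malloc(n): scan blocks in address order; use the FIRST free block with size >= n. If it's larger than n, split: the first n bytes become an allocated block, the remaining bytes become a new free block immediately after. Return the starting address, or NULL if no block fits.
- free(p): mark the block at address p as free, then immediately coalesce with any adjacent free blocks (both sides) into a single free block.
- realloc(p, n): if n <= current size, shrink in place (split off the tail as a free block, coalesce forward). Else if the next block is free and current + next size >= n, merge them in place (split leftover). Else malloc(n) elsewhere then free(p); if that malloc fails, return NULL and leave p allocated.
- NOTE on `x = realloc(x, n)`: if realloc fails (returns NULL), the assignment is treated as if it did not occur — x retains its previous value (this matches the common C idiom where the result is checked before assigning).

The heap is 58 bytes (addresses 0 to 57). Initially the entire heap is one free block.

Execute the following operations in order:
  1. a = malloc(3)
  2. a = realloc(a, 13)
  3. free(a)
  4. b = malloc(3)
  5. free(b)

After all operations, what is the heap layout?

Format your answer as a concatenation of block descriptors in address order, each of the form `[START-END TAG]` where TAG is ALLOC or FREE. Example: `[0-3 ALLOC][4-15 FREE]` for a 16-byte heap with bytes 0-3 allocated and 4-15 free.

Answer: [0-57 FREE]

Derivation:
Op 1: a = malloc(3) -> a = 0; heap: [0-2 ALLOC][3-57 FREE]
Op 2: a = realloc(a, 13) -> a = 0; heap: [0-12 ALLOC][13-57 FREE]
Op 3: free(a) -> (freed a); heap: [0-57 FREE]
Op 4: b = malloc(3) -> b = 0; heap: [0-2 ALLOC][3-57 FREE]
Op 5: free(b) -> (freed b); heap: [0-57 FREE]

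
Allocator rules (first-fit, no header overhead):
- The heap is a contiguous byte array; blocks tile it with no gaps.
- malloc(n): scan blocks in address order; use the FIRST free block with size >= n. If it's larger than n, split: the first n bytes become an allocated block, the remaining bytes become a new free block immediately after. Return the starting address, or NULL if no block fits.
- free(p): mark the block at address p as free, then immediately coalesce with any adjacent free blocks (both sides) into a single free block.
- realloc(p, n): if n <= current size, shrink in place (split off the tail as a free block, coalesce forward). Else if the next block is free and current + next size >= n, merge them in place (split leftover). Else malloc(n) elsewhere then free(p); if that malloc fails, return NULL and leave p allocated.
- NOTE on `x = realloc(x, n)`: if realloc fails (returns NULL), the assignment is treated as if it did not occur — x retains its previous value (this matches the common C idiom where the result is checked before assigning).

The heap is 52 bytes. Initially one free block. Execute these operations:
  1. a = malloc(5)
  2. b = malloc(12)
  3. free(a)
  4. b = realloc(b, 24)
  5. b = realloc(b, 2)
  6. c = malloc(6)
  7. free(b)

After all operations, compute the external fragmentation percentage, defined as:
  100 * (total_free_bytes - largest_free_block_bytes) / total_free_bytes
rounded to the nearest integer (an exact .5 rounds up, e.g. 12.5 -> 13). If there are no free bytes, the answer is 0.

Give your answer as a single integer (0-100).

Answer: 15

Derivation:
Op 1: a = malloc(5) -> a = 0; heap: [0-4 ALLOC][5-51 FREE]
Op 2: b = malloc(12) -> b = 5; heap: [0-4 ALLOC][5-16 ALLOC][17-51 FREE]
Op 3: free(a) -> (freed a); heap: [0-4 FREE][5-16 ALLOC][17-51 FREE]
Op 4: b = realloc(b, 24) -> b = 5; heap: [0-4 FREE][5-28 ALLOC][29-51 FREE]
Op 5: b = realloc(b, 2) -> b = 5; heap: [0-4 FREE][5-6 ALLOC][7-51 FREE]
Op 6: c = malloc(6) -> c = 7; heap: [0-4 FREE][5-6 ALLOC][7-12 ALLOC][13-51 FREE]
Op 7: free(b) -> (freed b); heap: [0-6 FREE][7-12 ALLOC][13-51 FREE]
Free blocks: [7 39] total_free=46 largest=39 -> 100*(46-39)/46 = 700/46 ≈ 15.217 -> rounds to 15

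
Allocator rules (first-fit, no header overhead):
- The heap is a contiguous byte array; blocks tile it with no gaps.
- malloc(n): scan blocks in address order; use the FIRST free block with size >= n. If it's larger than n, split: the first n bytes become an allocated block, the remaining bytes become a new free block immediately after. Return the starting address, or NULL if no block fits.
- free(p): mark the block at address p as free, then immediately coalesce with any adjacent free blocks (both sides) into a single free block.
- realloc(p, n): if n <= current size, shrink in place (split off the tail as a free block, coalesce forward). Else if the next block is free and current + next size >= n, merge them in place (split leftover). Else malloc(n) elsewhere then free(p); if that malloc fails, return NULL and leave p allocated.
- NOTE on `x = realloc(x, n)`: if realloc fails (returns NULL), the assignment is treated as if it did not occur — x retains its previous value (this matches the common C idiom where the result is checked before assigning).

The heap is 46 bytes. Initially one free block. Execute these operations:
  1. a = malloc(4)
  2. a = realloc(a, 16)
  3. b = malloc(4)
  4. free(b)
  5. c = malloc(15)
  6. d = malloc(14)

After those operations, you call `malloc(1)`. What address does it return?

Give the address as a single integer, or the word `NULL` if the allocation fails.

Answer: 45

Derivation:
Op 1: a = malloc(4) -> a = 0; heap: [0-3 ALLOC][4-45 FREE]
Op 2: a = realloc(a, 16) -> a = 0; heap: [0-15 ALLOC][16-45 FREE]
Op 3: b = malloc(4) -> b = 16; heap: [0-15 ALLOC][16-19 ALLOC][20-45 FREE]
Op 4: free(b) -> (freed b); heap: [0-15 ALLOC][16-45 FREE]
Op 5: c = malloc(15) -> c = 16; heap: [0-15 ALLOC][16-30 ALLOC][31-45 FREE]
Op 6: d = malloc(14) -> d = 31; heap: [0-15 ALLOC][16-30 ALLOC][31-44 ALLOC][45-45 FREE]
malloc(1): first-fit scan over [0-15 ALLOC][16-30 ALLOC][31-44 ALLOC][45-45 FREE] -> 45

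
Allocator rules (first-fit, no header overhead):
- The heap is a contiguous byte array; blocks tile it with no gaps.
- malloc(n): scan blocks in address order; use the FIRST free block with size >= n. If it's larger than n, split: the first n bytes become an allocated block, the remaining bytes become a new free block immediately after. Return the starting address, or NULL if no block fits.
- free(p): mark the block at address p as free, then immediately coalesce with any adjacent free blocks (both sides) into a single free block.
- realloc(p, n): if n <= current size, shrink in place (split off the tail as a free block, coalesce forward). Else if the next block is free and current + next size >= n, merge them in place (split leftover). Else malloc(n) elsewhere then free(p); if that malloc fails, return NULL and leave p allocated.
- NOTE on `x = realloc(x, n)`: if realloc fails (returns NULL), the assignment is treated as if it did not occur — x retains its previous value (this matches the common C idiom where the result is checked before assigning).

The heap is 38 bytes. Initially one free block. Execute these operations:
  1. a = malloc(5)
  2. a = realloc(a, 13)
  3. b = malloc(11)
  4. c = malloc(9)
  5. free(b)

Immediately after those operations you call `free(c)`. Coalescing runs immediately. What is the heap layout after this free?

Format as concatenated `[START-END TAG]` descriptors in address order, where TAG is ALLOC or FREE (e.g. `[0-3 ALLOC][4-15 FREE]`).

Answer: [0-12 ALLOC][13-37 FREE]

Derivation:
Op 1: a = malloc(5) -> a = 0; heap: [0-4 ALLOC][5-37 FREE]
Op 2: a = realloc(a, 13) -> a = 0; heap: [0-12 ALLOC][13-37 FREE]
Op 3: b = malloc(11) -> b = 13; heap: [0-12 ALLOC][13-23 ALLOC][24-37 FREE]
Op 4: c = malloc(9) -> c = 24; heap: [0-12 ALLOC][13-23 ALLOC][24-32 ALLOC][33-37 FREE]
Op 5: free(b) -> (freed b); heap: [0-12 ALLOC][13-23 FREE][24-32 ALLOC][33-37 FREE]
free(c): c = 24 -> block [24-32 ALLOC]; mark free, coalesce with adjacent free neighbors -> [0-12 ALLOC][13-37 FREE]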